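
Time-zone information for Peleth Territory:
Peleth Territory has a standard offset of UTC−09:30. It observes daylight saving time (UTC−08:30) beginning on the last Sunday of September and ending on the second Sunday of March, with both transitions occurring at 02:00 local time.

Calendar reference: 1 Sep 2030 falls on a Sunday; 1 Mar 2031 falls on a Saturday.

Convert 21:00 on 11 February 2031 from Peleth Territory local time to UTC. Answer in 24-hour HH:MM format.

1 September 2030 is a Sunday, so Sundays fall on 1, 8, 15, 22, 29; the last is September 29.
1 March 2031 is a Saturday, so the first Sunday is March 2 and the second is March 9.
Daylight saving runs 29 September 2030 – 9 March 2031; 11 February 2031 is inside that window, so Peleth Territory is at UTC−08:30.
21:00 local + 8h30m = 05:30 UTC (rolling into the next day, 12 February 2031).

05:30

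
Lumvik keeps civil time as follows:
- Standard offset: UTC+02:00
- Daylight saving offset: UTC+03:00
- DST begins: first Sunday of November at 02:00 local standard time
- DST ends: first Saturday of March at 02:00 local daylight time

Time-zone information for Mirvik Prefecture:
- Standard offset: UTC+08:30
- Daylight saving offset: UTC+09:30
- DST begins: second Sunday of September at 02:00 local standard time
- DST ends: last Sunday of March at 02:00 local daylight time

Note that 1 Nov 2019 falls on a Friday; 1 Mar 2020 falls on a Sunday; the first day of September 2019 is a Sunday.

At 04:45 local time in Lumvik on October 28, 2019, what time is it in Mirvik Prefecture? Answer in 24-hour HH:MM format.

12:15

1 November 2019 is a Friday, so the first Sunday is November 3.
1 March 2020 is a Sunday, so the first Saturday is March 7.
October 28, 2019 does not fall between 3 November 2019 and 7 March 2020, so daylight saving is not in effect and Lumvik is at UTC+02:00.
04:45 Lumvik − 2h = 02:45 UTC.
1 September 2019 is a Sunday, so the first Sunday is September 1 and the second is September 8.
1 March 2020 is a Sunday, so Sundays fall on 1, 8, 15, 22, 29; the last is March 29.
At the standard offset (UTC+08:30), 02:45 UTC + 8h30m = 11:15 Mirvik Prefecture standard time.
The standard-time date in Mirvik Prefecture, October 28, 2019, falls between 8 September 2019 and 29 March 2020, so daylight saving is in effect and Mirvik Prefecture is at UTC+09:30.
02:45 UTC + 9h30m = 12:15 Mirvik Prefecture.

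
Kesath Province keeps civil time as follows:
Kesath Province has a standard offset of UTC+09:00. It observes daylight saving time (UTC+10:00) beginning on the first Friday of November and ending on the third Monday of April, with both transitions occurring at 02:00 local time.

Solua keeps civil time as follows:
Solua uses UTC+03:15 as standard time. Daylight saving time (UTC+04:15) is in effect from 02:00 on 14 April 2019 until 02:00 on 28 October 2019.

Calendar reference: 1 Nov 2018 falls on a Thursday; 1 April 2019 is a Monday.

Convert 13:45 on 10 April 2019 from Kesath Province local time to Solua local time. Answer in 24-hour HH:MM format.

07:00

1 November 2018 is a Thursday, so the first Friday is November 2.
1 April 2019 is a Monday, so the first Monday is April 1 and the third is April 15.
10 April 2019 lies within the daylight-saving period (2 November 2018 – 15 April 2019), so Kesath Province is on daylight time, UTC+10:00.
13:45 Kesath Province − 10h = 03:45 UTC.
At the standard offset (UTC+03:15), 03:45 UTC + 3h15m = 07:00 Solua standard time.
The standard-time date in Solua, 10 April 2019, is outside the daylight-saving period (14 April – 28 October), so Solua is on standard time, UTC+03:15.
03:45 UTC + 3h15m = 07:00 Solua.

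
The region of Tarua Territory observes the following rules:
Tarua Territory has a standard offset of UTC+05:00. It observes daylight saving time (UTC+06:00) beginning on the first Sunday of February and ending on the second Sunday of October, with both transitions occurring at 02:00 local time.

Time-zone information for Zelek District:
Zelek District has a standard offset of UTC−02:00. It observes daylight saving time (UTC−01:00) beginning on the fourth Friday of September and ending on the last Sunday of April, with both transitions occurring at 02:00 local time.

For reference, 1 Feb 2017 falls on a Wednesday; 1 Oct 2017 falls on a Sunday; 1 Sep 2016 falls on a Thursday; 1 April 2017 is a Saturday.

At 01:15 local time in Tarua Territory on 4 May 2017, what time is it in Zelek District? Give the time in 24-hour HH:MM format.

1 February 2017 is a Wednesday, so the first Sunday is February 5.
1 October 2017 is a Sunday, so the first Sunday is October 1 and the second is October 8.
4 May 2017 falls between 5 February and 8 October, so daylight saving is in effect and Tarua Territory is at UTC+06:00.
01:15 Tarua Territory − 6h = 19:15 UTC (rolling into the previous day, 3 May 2017).
1 September 2016 is a Thursday, so the first Friday is September 2 and the fourth is September 23.
1 April 2017 is a Saturday, so Sundays fall on 2, 9, 16, 23, 30; the last is April 30.
At the standard offset (UTC−02:00), 19:15 UTC − 2h = 17:15 Zelek District standard time.
Daylight saving runs 23 September 2016 – 30 April 2017; the standard-time date in Zelek District, 3 May 2017, is outside that window, so Zelek District is on standard time at UTC−02:00.
19:15 UTC − 2h = 17:15 Zelek District.

17:15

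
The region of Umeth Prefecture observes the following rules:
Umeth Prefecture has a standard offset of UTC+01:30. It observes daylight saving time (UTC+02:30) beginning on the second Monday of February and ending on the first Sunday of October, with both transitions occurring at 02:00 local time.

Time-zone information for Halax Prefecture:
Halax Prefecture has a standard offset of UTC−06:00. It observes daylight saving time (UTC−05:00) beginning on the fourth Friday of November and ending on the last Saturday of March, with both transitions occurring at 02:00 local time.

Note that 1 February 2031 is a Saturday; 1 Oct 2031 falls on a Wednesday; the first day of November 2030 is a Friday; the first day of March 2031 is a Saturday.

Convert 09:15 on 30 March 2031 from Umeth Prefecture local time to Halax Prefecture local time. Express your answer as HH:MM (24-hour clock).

1 February 2031 is a Saturday, so the first Monday is February 3 and the second is February 10.
1 October 2031 is a Wednesday, so the first Sunday is October 5.
30 March 2031 lies within the daylight-saving period (10 February – 5 October), so Umeth Prefecture is on daylight time, UTC+02:30.
09:15 Umeth Prefecture − 2h30m = 06:45 UTC.
1 November 2030 is a Friday, so the first Friday is November 1 and the fourth is November 22.
1 March 2031 is a Saturday, so Saturdays fall on 1, 8, 15, 22, 29; the last is March 29.
At the standard offset (UTC−06:00), 06:45 UTC − 6h = 00:45 Halax Prefecture standard time.
The standard-time date in Halax Prefecture, 30 March 2031, is outside the daylight-saving period (22 November 2030 – 29 March 2031), so Halax Prefecture is on standard time, UTC−06:00.
06:45 UTC − 6h = 00:45 Halax Prefecture.

00:45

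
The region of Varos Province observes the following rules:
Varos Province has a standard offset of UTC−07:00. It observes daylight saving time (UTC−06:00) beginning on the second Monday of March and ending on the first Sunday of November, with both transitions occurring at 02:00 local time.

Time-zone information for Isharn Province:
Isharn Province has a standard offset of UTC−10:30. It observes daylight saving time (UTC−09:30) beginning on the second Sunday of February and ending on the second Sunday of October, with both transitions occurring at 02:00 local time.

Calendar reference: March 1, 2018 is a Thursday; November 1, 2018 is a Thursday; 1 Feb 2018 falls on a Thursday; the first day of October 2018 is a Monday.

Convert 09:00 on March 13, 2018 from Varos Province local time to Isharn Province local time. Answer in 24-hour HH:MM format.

05:30

1 March 2018 is a Thursday, so the first Monday is March 5 and the second is March 12.
1 November 2018 is a Thursday, so the first Sunday is November 4.
Daylight saving runs 12 March – 4 November; March 13, 2018 is inside that window, so Varos Province is at UTC−06:00.
09:00 Varos Province + 6h = 15:00 UTC.
1 February 2018 is a Thursday, so the first Sunday is February 4 and the second is February 11.
1 October 2018 is a Monday, so the first Sunday is October 7 and the second is October 14.
At the standard offset (UTC−10:30), 15:00 UTC − 10h30m = 04:30 Isharn Province standard time.
Daylight saving runs 11 February – 14 October; the standard-time date in Isharn Province, March 13, 2018, is inside that window, so Isharn Province is at UTC−09:30.
15:00 UTC − 9h30m = 05:30 Isharn Province.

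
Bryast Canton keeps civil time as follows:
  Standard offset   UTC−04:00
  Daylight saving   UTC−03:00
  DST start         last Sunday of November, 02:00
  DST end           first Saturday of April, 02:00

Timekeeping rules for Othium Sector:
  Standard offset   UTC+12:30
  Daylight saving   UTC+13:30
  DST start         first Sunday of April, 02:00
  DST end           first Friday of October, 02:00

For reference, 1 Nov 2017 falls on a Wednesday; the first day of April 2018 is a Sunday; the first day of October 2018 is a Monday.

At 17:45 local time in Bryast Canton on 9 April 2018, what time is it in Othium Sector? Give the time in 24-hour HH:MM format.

11:15

1 November 2017 is a Wednesday, so Sundays fall on 5, 12, 19, 26; the last is November 26.
1 April 2018 is a Sunday, so the first Saturday is April 7.
9 April 2018 is outside the daylight-saving period (26 November 2017 – 7 April 2018), so Bryast Canton is on standard time, UTC−04:00.
17:45 Bryast Canton + 4h = 21:45 UTC.
1 April 2018 is a Sunday, so the first Sunday is April 1.
1 October 2018 is a Monday, so the first Friday is October 5.
At the standard offset (UTC+12:30), 21:45 UTC + 12h30m = 10:15 Othium Sector standard time (rolling into the next day, 10 April 2018).
Daylight saving runs 1 April – 5 October; the standard-time date in Othium Sector, 10 April 2018, is inside that window, so Othium Sector is at UTC+13:30.
21:45 UTC + 13h30m = 11:15 Othium Sector (rolling into the next day, 10 April 2018).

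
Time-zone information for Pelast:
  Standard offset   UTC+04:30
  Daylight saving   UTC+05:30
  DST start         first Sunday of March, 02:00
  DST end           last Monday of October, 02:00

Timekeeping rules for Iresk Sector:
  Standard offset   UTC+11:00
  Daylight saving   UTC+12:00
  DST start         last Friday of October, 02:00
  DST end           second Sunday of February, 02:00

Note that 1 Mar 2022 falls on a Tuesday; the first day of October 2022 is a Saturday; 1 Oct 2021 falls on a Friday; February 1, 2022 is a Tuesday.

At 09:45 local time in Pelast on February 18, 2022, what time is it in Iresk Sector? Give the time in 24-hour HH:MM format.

16:15

1 March 2022 is a Tuesday, so the first Sunday is March 6.
1 October 2022 is a Saturday, so Mondays fall on 3, 10, 17, 24, 31; the last is October 31.
February 18, 2022 is outside the daylight-saving period (6 March – 31 October), so Pelast is on standard time, UTC+04:30.
09:45 Pelast − 4h30m = 05:15 UTC.
1 October 2021 is a Friday, so Fridays fall on 1, 8, 15, 22, 29; the last is October 29.
1 February 2022 is a Tuesday, so the first Sunday is February 6 and the second is February 13.
At the standard offset (UTC+11:00), 05:15 UTC + 11h = 16:15 Iresk Sector standard time.
The standard-time date in Iresk Sector, February 18, 2022, is outside the daylight-saving period (29 October 2021 – 13 February 2022), so Iresk Sector is on standard time, UTC+11:00.
05:15 UTC + 11h = 16:15 Iresk Sector.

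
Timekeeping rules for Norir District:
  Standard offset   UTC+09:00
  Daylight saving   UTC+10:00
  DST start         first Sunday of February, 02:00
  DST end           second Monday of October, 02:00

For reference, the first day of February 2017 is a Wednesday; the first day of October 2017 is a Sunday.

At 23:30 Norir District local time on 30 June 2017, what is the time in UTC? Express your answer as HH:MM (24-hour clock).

1 February 2017 is a Wednesday, so the first Sunday is February 5.
1 October 2017 is a Sunday, so the first Monday is October 2 and the second is October 9.
30 June 2017 falls between 5 February and 9 October, so daylight saving is in effect and Norir District is at UTC+10:00.
23:30 local − 10h = 13:30 UTC.

13:30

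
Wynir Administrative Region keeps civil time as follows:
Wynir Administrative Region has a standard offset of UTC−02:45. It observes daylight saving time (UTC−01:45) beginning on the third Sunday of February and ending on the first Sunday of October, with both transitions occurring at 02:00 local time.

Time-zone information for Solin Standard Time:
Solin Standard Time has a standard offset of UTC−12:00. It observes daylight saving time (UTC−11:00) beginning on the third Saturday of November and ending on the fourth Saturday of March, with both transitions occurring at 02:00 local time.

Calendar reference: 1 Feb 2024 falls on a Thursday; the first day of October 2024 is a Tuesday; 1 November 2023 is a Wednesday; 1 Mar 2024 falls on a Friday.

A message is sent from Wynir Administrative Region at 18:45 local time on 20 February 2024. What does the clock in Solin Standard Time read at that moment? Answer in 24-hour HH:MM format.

1 February 2024 is a Thursday, so the first Sunday is February 4 and the third is February 18.
1 October 2024 is a Tuesday, so the first Sunday is October 6.
20 February 2024 falls between 18 February and 6 October, so daylight saving is in effect and Wynir Administrative Region is at UTC−01:45.
18:45 Wynir Administrative Region + 1h45m = 20:30 UTC.
1 November 2023 is a Wednesday, so the first Saturday is November 4 and the third is November 18.
1 March 2024 is a Friday, so the first Saturday is March 2 and the fourth is March 23.
At the standard offset (UTC−12:00), 20:30 UTC − 12h = 08:30 Solin Standard Time standard time.
Daylight saving runs 18 November 2023 – 23 March 2024; the standard-time date in Solin Standard Time, 20 February 2024, is inside that window, so Solin Standard Time is at UTC−11:00.
20:30 UTC − 11h = 09:30 Solin Standard Time.

09:30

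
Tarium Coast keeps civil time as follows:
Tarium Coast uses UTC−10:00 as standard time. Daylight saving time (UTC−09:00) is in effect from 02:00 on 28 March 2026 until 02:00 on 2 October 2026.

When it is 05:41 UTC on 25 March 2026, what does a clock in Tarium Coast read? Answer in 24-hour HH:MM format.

At the standard offset (UTC−10:00), 05:41 UTC − 10h = 19:41 Tarium Coast standard time (rolling into the previous day, 24 March 2026).
Daylight saving runs 28 March – 2 October; the standard-time date in Tarium Coast, 24 March 2026, is outside that window, so Tarium Coast is on standard time at UTC−10:00.
05:41 UTC − 10h = 19:41 local (rolling into the previous day, 24 March 2026).

19:41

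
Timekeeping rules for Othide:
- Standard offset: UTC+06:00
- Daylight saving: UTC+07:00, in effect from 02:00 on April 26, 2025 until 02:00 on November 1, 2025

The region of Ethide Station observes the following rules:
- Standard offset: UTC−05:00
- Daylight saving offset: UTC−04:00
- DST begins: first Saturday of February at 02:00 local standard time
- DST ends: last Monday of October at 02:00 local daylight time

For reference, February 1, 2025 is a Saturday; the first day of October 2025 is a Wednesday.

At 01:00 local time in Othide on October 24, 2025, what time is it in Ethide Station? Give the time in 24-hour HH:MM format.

October 24, 2025 lies within the daylight-saving period (26 April – 1 November), so Othide is on daylight time, UTC+07:00.
01:00 Othide − 7h = 18:00 UTC (rolling into the previous day, 23 October 2025).
1 February 2025 is a Saturday, so the first Saturday is February 1.
1 October 2025 is a Wednesday, so Mondays fall on 6, 13, 20, 27; the last is October 27.
At the standard offset (UTC−05:00), 18:00 UTC − 5h = 13:00 Ethide Station standard time.
The standard-time date in Ethide Station, October 23, 2025, lies within the daylight-saving period (1 February – 27 October), so Ethide Station is on daylight time, UTC−04:00.
18:00 UTC − 4h = 14:00 Ethide Station.

14:00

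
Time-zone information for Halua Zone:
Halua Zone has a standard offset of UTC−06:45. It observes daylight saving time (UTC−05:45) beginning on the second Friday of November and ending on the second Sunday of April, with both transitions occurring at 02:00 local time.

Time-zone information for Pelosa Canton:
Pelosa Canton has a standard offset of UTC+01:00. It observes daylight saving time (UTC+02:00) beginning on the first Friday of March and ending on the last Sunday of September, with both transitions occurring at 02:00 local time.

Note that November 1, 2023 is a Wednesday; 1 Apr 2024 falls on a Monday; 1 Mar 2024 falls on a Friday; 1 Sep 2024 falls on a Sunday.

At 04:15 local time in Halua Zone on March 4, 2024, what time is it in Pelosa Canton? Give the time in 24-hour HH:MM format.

1 November 2023 is a Wednesday, so the first Friday is November 3 and the second is November 10.
1 April 2024 is a Monday, so the first Sunday is April 7 and the second is April 14.
March 4, 2024 lies within the daylight-saving period (10 November 2023 – 14 April 2024), so Halua Zone is on daylight time, UTC−05:45.
04:15 Halua Zone + 5h45m = 10:00 UTC.
1 March 2024 is a Friday, so the first Friday is March 1.
1 September 2024 is a Sunday, so Sundays fall on 1, 8, 15, 22, 29; the last is September 29.
At the standard offset (UTC+01:00), 10:00 UTC + 1h = 11:00 Pelosa Canton standard time.
Daylight saving runs 1 March – 29 September; the standard-time date in Pelosa Canton, March 4, 2024, is inside that window, so Pelosa Canton is at UTC+02:00.
10:00 UTC + 2h = 12:00 Pelosa Canton.

12:00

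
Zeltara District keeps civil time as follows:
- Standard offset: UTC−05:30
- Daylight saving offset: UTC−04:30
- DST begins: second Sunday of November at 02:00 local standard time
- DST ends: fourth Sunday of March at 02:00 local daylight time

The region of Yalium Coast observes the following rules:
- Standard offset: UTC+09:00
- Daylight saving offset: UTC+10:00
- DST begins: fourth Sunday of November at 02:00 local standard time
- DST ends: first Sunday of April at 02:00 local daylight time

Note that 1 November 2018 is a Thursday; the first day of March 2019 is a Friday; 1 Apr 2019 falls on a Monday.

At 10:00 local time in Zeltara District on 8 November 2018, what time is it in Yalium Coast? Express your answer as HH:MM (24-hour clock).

1 November 2018 is a Thursday, so the first Sunday is November 4 and the second is November 11.
1 March 2019 is a Friday, so the first Sunday is March 3 and the fourth is March 24.
8 November 2018 does not fall between 11 November 2018 and 24 March 2019, so daylight saving is not in effect and Zeltara District is at UTC−05:30.
10:00 Zeltara District + 5h30m = 15:30 UTC.
1 November 2018 is a Thursday, so the first Sunday is November 4 and the fourth is November 25.
1 April 2019 is a Monday, so the first Sunday is April 7.
At the standard offset (UTC+09:00), 15:30 UTC + 9h = 00:30 Yalium Coast standard time (rolling into the next day, 9 November 2018).
Daylight saving runs 25 November 2018 – 7 April 2019; the standard-time date in Yalium Coast, 9 November 2018, is outside that window, so Yalium Coast is on standard time at UTC+09:00.
15:30 UTC + 9h = 00:30 Yalium Coast (rolling into the next day, 9 November 2018).

00:30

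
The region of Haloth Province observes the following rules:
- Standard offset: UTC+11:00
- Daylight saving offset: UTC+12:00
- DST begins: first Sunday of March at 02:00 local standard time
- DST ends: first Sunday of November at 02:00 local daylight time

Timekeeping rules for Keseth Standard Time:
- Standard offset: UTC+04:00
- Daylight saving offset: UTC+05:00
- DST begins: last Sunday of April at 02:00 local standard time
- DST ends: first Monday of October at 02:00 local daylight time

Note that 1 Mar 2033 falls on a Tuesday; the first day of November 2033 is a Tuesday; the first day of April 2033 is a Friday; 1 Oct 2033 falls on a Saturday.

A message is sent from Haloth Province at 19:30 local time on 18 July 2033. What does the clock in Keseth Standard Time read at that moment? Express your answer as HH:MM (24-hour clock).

12:30

1 March 2033 is a Tuesday, so the first Sunday is March 6.
1 November 2033 is a Tuesday, so the first Sunday is November 6.
Daylight saving runs 6 March – 6 November; 18 July 2033 is inside that window, so Haloth Province is at UTC+12:00.
19:30 Haloth Province − 12h = 07:30 UTC.
1 April 2033 is a Friday, so Sundays fall on 3, 10, 17, 24; the last is April 24.
1 October 2033 is a Saturday, so the first Monday is October 3.
At the standard offset (UTC+04:00), 07:30 UTC + 4h = 11:30 Keseth Standard Time standard time.
Daylight saving runs 24 April – 3 October; the standard-time date in Keseth Standard Time, 18 July 2033, is inside that window, so Keseth Standard Time is at UTC+05:00.
07:30 UTC + 5h = 12:30 Keseth Standard Time.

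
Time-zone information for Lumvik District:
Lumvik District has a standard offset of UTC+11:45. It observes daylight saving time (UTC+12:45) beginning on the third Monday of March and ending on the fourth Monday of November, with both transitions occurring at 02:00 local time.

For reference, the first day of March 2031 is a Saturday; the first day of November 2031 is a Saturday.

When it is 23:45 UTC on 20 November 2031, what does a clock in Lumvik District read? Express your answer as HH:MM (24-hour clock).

1 March 2031 is a Saturday, so the first Monday is March 3 and the third is March 17.
1 November 2031 is a Saturday, so the first Monday is November 3 and the fourth is November 24.
At the standard offset (UTC+11:45), 23:45 UTC + 11h45m = 11:30 Lumvik District standard time (rolling into the next day, 21 November 2031).
The standard-time date in Lumvik District, 21 November 2031, falls between 17 March and 24 November, so daylight saving is in effect and Lumvik District is at UTC+12:45.
23:45 UTC + 12h45m = 12:30 local (rolling into the next day, 21 November 2031).

12:30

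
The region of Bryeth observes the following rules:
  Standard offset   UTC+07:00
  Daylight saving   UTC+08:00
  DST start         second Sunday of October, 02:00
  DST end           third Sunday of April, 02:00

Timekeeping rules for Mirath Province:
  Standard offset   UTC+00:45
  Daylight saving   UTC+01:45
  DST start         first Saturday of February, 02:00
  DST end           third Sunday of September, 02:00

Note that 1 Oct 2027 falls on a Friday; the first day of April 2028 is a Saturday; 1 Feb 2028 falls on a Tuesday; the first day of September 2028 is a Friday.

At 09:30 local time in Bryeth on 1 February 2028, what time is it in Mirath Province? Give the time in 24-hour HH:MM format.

02:15

1 October 2027 is a Friday, so the first Sunday is October 3 and the second is October 10.
1 April 2028 is a Saturday, so the first Sunday is April 2 and the third is April 16.
1 February 2028 falls between 10 October 2027 and 16 April 2028, so daylight saving is in effect and Bryeth is at UTC+08:00.
09:30 Bryeth − 8h = 01:30 UTC.
1 February 2028 is a Tuesday, so the first Saturday is February 5.
1 September 2028 is a Friday, so the first Sunday is September 3 and the third is September 17.
At the standard offset (UTC+00:45), 01:30 UTC + 0h45m = 02:15 Mirath Province standard time.
The standard-time date in Mirath Province, 1 February 2028, does not fall between 5 February and 17 September, so daylight saving is not in effect and Mirath Province is at UTC+00:45.
01:30 UTC + 0h45m = 02:15 Mirath Province.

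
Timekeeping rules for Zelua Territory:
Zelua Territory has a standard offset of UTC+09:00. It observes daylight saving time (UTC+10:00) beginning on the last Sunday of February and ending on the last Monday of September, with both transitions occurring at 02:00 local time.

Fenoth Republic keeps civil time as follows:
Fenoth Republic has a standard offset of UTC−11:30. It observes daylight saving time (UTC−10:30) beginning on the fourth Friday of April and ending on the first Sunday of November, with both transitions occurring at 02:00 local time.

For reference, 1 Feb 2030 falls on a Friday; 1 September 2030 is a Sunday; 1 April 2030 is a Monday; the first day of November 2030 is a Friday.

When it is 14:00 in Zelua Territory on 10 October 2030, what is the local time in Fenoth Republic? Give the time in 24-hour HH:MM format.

1 February 2030 is a Friday, so Sundays fall on 3, 10, 17, 24; the last is February 24.
1 September 2030 is a Sunday, so Mondays fall on 2, 9, 16, 23, 30; the last is September 30.
10 October 2030 is outside the daylight-saving period (24 February – 30 September), so Zelua Territory is on standard time, UTC+09:00.
14:00 Zelua Territory − 9h = 05:00 UTC.
1 April 2030 is a Monday, so the first Friday is April 5 and the fourth is April 26.
1 November 2030 is a Friday, so the first Sunday is November 3.
At the standard offset (UTC−11:30), 05:00 UTC − 11h30m = 17:30 Fenoth Republic standard time (rolling into the previous day, 9 October 2030).
Daylight saving runs 26 April – 3 November; the standard-time date in Fenoth Republic, 9 October 2030, is inside that window, so Fenoth Republic is at UTC−10:30.
05:00 UTC − 10h30m = 18:30 Fenoth Republic (rolling into the previous day, 9 October 2030).

18:30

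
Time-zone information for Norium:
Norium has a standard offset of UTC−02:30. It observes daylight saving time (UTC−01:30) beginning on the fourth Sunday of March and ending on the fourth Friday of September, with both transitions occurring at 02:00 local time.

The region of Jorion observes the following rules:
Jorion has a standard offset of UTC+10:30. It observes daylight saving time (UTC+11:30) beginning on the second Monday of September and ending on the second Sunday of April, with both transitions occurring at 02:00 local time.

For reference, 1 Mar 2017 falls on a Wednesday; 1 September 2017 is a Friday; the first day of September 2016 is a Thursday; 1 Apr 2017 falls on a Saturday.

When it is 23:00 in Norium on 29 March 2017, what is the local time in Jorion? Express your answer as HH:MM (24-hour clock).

1 March 2017 is a Wednesday, so the first Sunday is March 5 and the fourth is March 26.
1 September 2017 is a Friday, so the first Friday is September 1 and the fourth is September 22.
Daylight saving runs 26 March – 22 September; 29 March 2017 is inside that window, so Norium is at UTC−01:30.
23:00 Norium + 1h30m = 00:30 UTC (rolling into the next day, 30 March 2017).
1 September 2016 is a Thursday, so the first Monday is September 5 and the second is September 12.
1 April 2017 is a Saturday, so the first Sunday is April 2 and the second is April 9.
At the standard offset (UTC+10:30), 00:30 UTC + 10h30m = 11:00 Jorion standard time.
The standard-time date in Jorion, 30 March 2017, falls between 12 September 2016 and 9 April 2017, so daylight saving is in effect and Jorion is at UTC+11:30.
00:30 UTC + 11h30m = 12:00 Jorion.

12:00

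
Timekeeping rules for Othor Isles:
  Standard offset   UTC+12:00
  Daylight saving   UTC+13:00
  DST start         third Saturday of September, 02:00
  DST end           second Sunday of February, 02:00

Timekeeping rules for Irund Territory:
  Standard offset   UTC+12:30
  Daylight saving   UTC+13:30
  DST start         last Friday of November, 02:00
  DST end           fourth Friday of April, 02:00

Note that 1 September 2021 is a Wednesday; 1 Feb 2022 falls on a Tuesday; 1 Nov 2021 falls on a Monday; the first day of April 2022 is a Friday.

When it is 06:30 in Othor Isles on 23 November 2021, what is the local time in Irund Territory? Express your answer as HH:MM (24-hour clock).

06:00

1 September 2021 is a Wednesday, so the first Saturday is September 4 and the third is September 18.
1 February 2022 is a Tuesday, so the first Sunday is February 6 and the second is February 13.
Daylight saving runs 18 September 2021 – 13 February 2022; 23 November 2021 is inside that window, so Othor Isles is at UTC+13:00.
06:30 Othor Isles − 13h = 17:30 UTC (rolling into the previous day, 22 November 2021).
1 November 2021 is a Monday, so Fridays fall on 5, 12, 19, 26; the last is November 26.
1 April 2022 is a Friday, so the first Friday is April 1 and the fourth is April 22.
At the standard offset (UTC+12:30), 17:30 UTC + 12h30m = 06:00 Irund Territory standard time (rolling into the next day, 23 November 2021).
The standard-time date in Irund Territory, 23 November 2021, does not fall between 26 November 2021 and 22 April 2022, so daylight saving is not in effect and Irund Territory is at UTC+12:30.
17:30 UTC + 12h30m = 06:00 Irund Territory (rolling into the next day, 23 November 2021).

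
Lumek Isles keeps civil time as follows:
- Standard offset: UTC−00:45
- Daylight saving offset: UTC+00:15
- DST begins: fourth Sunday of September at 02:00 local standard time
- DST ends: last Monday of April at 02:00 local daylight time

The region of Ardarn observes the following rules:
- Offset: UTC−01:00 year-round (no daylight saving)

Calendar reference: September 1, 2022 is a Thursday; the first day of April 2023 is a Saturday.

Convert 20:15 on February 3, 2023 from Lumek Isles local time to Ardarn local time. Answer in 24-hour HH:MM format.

1 September 2022 is a Thursday, so the first Sunday is September 4 and the fourth is September 25.
1 April 2023 is a Saturday, so Mondays fall on 3, 10, 17, 24; the last is April 24.
February 3, 2023 lies within the daylight-saving period (25 September 2022 – 24 April 2023), so Lumek Isles is on daylight time, UTC+00:15.
20:15 Lumek Isles − 0h15m = 20:00 UTC.
Ardarn has no daylight saving, so its offset is UTC−01:00 year-round.
20:00 UTC − 1h = 19:00 Ardarn.

19:00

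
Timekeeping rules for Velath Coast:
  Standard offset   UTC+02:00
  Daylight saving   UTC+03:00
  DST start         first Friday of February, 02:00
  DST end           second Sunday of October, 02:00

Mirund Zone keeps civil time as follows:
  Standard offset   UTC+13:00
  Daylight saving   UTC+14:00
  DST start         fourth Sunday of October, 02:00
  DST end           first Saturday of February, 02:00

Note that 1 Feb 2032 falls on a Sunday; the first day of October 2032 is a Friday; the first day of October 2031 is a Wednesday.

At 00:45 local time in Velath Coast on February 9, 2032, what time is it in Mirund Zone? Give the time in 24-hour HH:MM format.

10:45

1 February 2032 is a Sunday, so the first Friday is February 6.
1 October 2032 is a Friday, so the first Sunday is October 3 and the second is October 10.
February 9, 2032 falls between 6 February and 10 October, so daylight saving is in effect and Velath Coast is at UTC+03:00.
00:45 Velath Coast − 3h = 21:45 UTC (rolling into the previous day, 8 February 2032).
1 October 2031 is a Wednesday, so the first Sunday is October 5 and the fourth is October 26.
1 February 2032 is a Sunday, so the first Saturday is February 7.
At the standard offset (UTC+13:00), 21:45 UTC + 13h = 10:45 Mirund Zone standard time (rolling into the next day, 9 February 2032).
Daylight saving runs 26 October 2031 – 7 February 2032; the standard-time date in Mirund Zone, February 9, 2032, is outside that window, so Mirund Zone is on standard time at UTC+13:00.
21:45 UTC + 13h = 10:45 Mirund Zone (rolling into the next day, 9 February 2032).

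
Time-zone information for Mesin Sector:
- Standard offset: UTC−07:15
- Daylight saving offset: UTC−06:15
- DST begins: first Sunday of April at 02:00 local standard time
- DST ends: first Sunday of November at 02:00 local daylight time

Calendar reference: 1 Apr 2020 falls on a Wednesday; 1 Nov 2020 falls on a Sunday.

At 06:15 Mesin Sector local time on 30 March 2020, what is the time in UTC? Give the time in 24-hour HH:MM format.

13:30

1 April 2020 is a Wednesday, so the first Sunday is April 5.
1 November 2020 is a Sunday, so the first Sunday is November 1.
30 March 2020 does not fall between 5 April and 1 November, so daylight saving is not in effect and Mesin Sector is at UTC−07:15.
06:15 local + 7h15m = 13:30 UTC.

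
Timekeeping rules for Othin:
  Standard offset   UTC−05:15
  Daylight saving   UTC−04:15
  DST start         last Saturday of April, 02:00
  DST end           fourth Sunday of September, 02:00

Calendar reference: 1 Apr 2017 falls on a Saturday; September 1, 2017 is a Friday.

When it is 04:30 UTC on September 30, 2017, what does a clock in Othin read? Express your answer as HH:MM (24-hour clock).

23:15

1 April 2017 is a Saturday, so Saturdays fall on 1, 8, 15, 22, 29; the last is April 29.
1 September 2017 is a Friday, so the first Sunday is September 3 and the fourth is September 24.
At the standard offset (UTC−05:15), 04:30 UTC − 5h15m = 23:15 Othin standard time (rolling into the previous day, 29 September 2017).
Daylight saving runs 29 April – 24 September; the standard-time date in Othin, September 29, 2017, is outside that window, so Othin is on standard time at UTC−05:15.
04:30 UTC − 5h15m = 23:15 local (rolling into the previous day, 29 September 2017).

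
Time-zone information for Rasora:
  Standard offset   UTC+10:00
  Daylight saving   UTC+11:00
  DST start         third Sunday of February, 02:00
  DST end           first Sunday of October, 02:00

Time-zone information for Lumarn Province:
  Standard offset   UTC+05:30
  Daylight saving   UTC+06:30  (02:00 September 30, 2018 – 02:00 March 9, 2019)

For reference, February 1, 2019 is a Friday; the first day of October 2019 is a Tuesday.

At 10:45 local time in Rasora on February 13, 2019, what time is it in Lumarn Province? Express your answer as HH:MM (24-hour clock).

1 February 2019 is a Friday, so the first Sunday is February 3 and the third is February 17.
1 October 2019 is a Tuesday, so the first Sunday is October 6.
February 13, 2019 is outside the daylight-saving period (17 February – 6 October), so Rasora is on standard time, UTC+10:00.
10:45 Rasora − 10h = 00:45 UTC.
At the standard offset (UTC+05:30), 00:45 UTC + 5h30m = 06:15 Lumarn Province standard time.
The standard-time date in Lumarn Province, February 13, 2019, lies within the daylight-saving period (30 September 2018 – 9 March 2019), so Lumarn Province is on daylight time, UTC+06:30.
00:45 UTC + 6h30m = 07:15 Lumarn Province.

07:15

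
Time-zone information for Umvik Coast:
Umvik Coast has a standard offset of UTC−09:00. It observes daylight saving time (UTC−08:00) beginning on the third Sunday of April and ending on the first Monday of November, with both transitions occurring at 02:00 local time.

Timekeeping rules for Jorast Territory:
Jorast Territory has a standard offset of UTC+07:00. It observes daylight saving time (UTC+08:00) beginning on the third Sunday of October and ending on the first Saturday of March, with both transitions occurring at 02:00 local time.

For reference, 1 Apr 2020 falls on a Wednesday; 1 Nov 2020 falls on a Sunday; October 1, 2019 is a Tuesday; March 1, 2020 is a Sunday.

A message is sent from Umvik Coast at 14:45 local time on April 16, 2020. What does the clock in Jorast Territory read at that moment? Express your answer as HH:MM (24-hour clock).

1 April 2020 is a Wednesday, so the first Sunday is April 5 and the third is April 19.
1 November 2020 is a Sunday, so the first Monday is November 2.
April 16, 2020 is outside the daylight-saving period (19 April – 2 November), so Umvik Coast is on standard time, UTC−09:00.
14:45 Umvik Coast + 9h = 23:45 UTC.
1 October 2019 is a Tuesday, so the first Sunday is October 6 and the third is October 20.
1 March 2020 is a Sunday, so the first Saturday is March 7.
At the standard offset (UTC+07:00), 23:45 UTC + 7h = 06:45 Jorast Territory standard time (rolling into the next day, 17 April 2020).
The standard-time date in Jorast Territory, April 17, 2020, does not fall between 20 October 2019 and 7 March 2020, so daylight saving is not in effect and Jorast Territory is at UTC+07:00.
23:45 UTC + 7h = 06:45 Jorast Territory (rolling into the next day, 17 April 2020).

06:45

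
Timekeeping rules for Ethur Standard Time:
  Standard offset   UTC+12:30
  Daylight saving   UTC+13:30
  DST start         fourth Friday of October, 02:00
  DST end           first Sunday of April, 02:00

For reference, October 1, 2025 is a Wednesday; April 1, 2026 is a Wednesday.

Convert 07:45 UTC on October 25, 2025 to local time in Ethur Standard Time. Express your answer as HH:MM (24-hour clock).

1 October 2025 is a Wednesday, so the first Friday is October 3 and the fourth is October 24.
1 April 2026 is a Wednesday, so the first Sunday is April 5.
At the standard offset (UTC+12:30), 07:45 UTC + 12h30m = 20:15 Ethur Standard Time standard time.
The standard-time date in Ethur Standard Time, October 25, 2025, lies within the daylight-saving period (24 October 2025 – 5 April 2026), so Ethur Standard Time is on daylight time, UTC+13:30.
07:45 UTC + 13h30m = 21:15 local.

21:15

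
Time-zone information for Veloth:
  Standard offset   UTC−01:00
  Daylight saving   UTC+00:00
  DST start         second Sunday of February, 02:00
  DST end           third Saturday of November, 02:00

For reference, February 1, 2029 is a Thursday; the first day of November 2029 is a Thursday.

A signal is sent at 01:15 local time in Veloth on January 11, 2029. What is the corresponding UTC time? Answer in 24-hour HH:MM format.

02:15

1 February 2029 is a Thursday, so the first Sunday is February 4 and the second is February 11.
1 November 2029 is a Thursday, so the first Saturday is November 3 and the third is November 17.
Daylight saving runs 11 February – 17 November; January 11, 2029 is outside that window, so Veloth is on standard time at UTC−01:00.
01:15 local + 1h = 02:15 UTC.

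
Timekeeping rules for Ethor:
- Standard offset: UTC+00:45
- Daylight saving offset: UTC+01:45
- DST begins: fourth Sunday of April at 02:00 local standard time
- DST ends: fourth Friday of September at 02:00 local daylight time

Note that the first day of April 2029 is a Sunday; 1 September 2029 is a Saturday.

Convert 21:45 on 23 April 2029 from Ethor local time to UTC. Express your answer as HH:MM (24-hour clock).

20:00

1 April 2029 is a Sunday, so the first Sunday is April 1 and the fourth is April 22.
1 September 2029 is a Saturday, so the first Friday is September 7 and the fourth is September 28.
Daylight saving runs 22 April – 28 September; 23 April 2029 is inside that window, so Ethor is at UTC+01:45.
21:45 local − 1h45m = 20:00 UTC.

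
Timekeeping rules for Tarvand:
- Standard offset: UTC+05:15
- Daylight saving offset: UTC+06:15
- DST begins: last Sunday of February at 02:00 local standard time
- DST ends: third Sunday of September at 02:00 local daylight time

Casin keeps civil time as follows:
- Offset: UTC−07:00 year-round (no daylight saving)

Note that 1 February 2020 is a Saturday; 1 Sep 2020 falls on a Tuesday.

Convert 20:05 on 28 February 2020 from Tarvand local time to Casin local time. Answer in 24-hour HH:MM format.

1 February 2020 is a Saturday, so Sundays fall on 2, 9, 16, 23; the last is February 23.
1 September 2020 is a Tuesday, so the first Sunday is September 6 and the third is September 20.
Daylight saving runs 23 February – 20 September; 28 February 2020 is inside that window, so Tarvand is at UTC+06:15.
20:05 Tarvand − 6h15m = 13:50 UTC.
Casin has no daylight saving, so its offset is UTC−07:00 year-round.
13:50 UTC − 7h = 06:50 Casin.

06:50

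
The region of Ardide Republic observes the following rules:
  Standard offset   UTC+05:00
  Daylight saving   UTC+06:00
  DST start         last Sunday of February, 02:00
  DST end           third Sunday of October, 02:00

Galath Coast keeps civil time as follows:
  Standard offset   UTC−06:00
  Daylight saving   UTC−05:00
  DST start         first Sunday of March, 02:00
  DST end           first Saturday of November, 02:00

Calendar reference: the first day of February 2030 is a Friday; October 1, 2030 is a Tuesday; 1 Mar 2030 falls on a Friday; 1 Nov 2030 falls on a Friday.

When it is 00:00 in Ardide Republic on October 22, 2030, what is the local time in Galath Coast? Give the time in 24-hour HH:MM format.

14:00

1 February 2030 is a Friday, so Sundays fall on 3, 10, 17, 24; the last is February 24.
1 October 2030 is a Tuesday, so the first Sunday is October 6 and the third is October 20.
Daylight saving runs 24 February – 20 October; October 22, 2030 is outside that window, so Ardide Republic is on standard time at UTC+05:00.
00:00 Ardide Republic − 5h = 19:00 UTC (rolling into the previous day, 21 October 2030).
1 March 2030 is a Friday, so the first Sunday is March 3.
1 November 2030 is a Friday, so the first Saturday is November 2.
At the standard offset (UTC−06:00), 19:00 UTC − 6h = 13:00 Galath Coast standard time.
The standard-time date in Galath Coast, October 21, 2030, falls between 3 March and 2 November, so daylight saving is in effect and Galath Coast is at UTC−05:00.
19:00 UTC − 5h = 14:00 Galath Coast.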